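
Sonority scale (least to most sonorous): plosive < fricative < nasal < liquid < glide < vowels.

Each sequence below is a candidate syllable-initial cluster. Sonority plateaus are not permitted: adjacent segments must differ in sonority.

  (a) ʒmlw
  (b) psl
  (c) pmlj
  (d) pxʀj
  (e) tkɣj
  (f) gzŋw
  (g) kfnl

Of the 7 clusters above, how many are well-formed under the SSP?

6

(a) 2-3-4-5 → obeys
(b) 1-2-4 → obeys
(c) 1-3-4-5 → obeys
(d) 1-2-4-5 → obeys
(e) 1-1-2-5 → violates
(f) 1-2-3-5 → obeys
(g) 1-2-3-4 → obeys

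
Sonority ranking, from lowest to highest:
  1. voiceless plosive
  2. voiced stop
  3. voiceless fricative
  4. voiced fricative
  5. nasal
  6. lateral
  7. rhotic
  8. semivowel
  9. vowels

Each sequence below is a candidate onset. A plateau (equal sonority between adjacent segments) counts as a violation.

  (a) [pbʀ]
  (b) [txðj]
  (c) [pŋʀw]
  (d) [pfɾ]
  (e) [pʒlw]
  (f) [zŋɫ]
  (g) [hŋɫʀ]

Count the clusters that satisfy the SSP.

7

(a) 1-2-7 → obeys
(b) 1-3-4-8 → obeys
(c) 1-5-7-8 → obeys
(d) 1-3-7 → obeys
(e) 1-4-6-8 → obeys
(f) 4-5-6 → obeys
(g) 3-5-6-7 → obeys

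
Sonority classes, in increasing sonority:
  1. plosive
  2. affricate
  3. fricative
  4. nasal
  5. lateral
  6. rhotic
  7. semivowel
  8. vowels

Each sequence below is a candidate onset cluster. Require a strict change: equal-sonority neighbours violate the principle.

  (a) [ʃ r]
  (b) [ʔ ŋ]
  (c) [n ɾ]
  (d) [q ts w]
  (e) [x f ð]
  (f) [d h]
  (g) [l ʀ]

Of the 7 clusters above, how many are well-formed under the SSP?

(a) 3-6 → obeys
(b) 1-4 → obeys
(c) 4-6 → obeys
(d) 1-2-7 → obeys
(e) 3-3-3 → violates
(f) 1-3 → obeys
(g) 5-6 → obeys

6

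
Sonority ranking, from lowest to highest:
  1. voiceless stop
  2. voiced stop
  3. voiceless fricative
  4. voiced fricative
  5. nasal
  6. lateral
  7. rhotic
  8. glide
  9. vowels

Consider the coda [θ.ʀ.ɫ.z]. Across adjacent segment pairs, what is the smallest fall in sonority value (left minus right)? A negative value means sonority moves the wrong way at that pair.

-4

/θ/: voiceless fricative = 3.
/ʀ/: rhotic = 7.
/ɫ/: lateral = 6.
/z/: voiced fricative = 4.
/θ/→/ʀ/: change -4.
/ʀ/→/ɫ/: change +1.
/ɫ/→/z/: change +2.
Minimum = -4.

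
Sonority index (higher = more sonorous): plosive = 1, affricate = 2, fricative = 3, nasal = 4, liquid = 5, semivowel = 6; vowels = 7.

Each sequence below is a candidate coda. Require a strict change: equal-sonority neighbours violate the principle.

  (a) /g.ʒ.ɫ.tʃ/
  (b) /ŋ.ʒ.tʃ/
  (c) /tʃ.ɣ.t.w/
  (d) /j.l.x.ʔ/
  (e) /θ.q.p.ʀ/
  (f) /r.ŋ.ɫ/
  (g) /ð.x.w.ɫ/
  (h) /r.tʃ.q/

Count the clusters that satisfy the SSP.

(a) 1-3-5-2 → violates
(b) 4-3-2 → obeys
(c) 2-3-1-6 → violates
(d) 6-5-3-1 → obeys
(e) 3-1-1-5 → violates
(f) 5-4-5 → violates
(g) 3-3-6-5 → violates
(h) 5-2-1 → obeys

3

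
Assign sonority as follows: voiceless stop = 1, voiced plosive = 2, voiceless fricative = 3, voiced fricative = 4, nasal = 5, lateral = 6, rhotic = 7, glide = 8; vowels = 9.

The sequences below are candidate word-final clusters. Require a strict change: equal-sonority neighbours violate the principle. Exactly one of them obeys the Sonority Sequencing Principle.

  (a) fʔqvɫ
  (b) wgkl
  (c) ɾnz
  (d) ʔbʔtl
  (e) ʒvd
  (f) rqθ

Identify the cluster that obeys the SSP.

c

(a) 3-1-1-4-6 → violates
(b) 8-2-1-6 → violates
(c) 7-5-4 → obeys
(d) 1-2-1-1-6 → violates
(e) 4-4-2 → violates
(f) 7-1-3 → violates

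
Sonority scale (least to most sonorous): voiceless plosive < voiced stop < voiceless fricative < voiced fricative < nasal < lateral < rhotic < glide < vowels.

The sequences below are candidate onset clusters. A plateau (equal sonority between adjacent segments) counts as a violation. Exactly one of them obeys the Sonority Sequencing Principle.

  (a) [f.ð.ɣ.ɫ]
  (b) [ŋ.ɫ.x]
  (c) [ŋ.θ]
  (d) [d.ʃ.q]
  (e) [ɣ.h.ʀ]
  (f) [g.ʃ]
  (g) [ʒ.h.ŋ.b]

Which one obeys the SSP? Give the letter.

f

(a) sonority 3-4-4-6: ill-formed.
(b) sonority 5-6-3: ill-formed.
(c) sonority 5-3: ill-formed.
(d) sonority 2-3-1: ill-formed.
(e) sonority 4-3-7: ill-formed.
(f) sonority 2-3: well-formed.
(g) sonority 4-3-5-2: ill-formed.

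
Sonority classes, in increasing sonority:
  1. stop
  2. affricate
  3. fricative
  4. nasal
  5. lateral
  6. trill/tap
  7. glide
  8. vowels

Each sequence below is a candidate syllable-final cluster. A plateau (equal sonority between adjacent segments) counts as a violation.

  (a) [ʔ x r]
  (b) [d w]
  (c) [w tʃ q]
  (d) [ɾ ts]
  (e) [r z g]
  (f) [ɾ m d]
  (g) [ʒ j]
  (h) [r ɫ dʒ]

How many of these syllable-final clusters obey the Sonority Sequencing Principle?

5

(a) 1-3-6 → violates
(b) 1-7 → violates
(c) 7-2-1 → obeys
(d) 6-2 → obeys
(e) 6-3-1 → obeys
(f) 6-4-1 → obeys
(g) 3-7 → violates
(h) 6-5-2 → obeys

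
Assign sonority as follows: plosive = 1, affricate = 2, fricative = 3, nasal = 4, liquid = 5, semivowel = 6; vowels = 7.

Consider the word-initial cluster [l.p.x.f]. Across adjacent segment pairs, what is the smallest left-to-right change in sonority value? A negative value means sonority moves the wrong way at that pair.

-4

/l/: liquid = 5.
/p/: plosive = 1.
/x/: fricative = 3.
/f/: fricative = 3.
/l/→/p/: change -4.
/p/→/x/: change +2.
/x/→/f/: change +0.
Minimum = -4.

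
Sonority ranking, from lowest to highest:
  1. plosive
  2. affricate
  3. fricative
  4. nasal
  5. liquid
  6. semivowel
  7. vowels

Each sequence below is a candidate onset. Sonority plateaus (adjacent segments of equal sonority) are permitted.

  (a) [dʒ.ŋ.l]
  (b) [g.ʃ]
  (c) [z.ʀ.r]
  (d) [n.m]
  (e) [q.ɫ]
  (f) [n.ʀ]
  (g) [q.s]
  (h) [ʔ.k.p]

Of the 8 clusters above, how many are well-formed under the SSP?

(a) sonority 2-4-5: well-formed.
(b) sonority 1-3: well-formed.
(c) sonority 3-5-5: well-formed.
(d) sonority 4-4: well-formed.
(e) sonority 1-5: well-formed.
(f) sonority 4-5: well-formed.
(g) sonority 1-3: well-formed.
(h) sonority 1-1-1: well-formed.

8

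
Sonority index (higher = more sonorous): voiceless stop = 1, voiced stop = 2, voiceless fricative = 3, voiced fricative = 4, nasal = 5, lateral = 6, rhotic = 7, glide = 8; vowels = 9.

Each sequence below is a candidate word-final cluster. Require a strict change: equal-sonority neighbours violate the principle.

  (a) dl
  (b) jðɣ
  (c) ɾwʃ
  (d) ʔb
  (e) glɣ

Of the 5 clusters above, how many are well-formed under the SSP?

0

(a) sonority 2-6: ill-formed.
(b) sonority 8-4-4: ill-formed.
(c) sonority 7-8-3: ill-formed.
(d) sonority 1-2: ill-formed.
(e) sonority 2-6-4: ill-formed.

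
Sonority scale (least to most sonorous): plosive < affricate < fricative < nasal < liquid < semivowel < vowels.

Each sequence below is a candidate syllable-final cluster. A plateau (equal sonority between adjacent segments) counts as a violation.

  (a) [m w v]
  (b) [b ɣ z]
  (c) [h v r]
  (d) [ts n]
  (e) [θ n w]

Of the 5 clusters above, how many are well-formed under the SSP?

(a) sonority 4-6-3: ill-formed.
(b) sonority 1-3-3: ill-formed.
(c) sonority 3-3-5: ill-formed.
(d) sonority 2-4: ill-formed.
(e) sonority 3-4-6: ill-formed.

0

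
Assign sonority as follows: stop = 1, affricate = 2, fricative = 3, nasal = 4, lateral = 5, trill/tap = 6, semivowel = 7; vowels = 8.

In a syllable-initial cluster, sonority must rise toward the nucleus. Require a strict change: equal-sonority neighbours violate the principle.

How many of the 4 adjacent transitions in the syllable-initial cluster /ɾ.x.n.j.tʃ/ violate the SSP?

/ɾ/ — trill/tap, sonority 6.
/x/ — fricative, sonority 3.
/n/ — nasal, sonority 4.
/j/ — semivowel, sonority 7.
/tʃ/ — affricate, sonority 2.
/ɾ/→/x/: 6→3 (does not rise) — violation.
/x/→/n/: 3→4 (rises) — ok.
/n/→/j/: 4→7 (rises) — ok.
/j/→/tʃ/: 7→2 (does not rise) — violation.

2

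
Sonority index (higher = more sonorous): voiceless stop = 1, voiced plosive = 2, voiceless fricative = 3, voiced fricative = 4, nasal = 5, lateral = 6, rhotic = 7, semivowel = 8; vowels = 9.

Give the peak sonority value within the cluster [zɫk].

/z/: voiced fricative = 4.
/ɫ/: lateral = 6.
/k/: voiceless stop = 1.
The maximum is 6.

6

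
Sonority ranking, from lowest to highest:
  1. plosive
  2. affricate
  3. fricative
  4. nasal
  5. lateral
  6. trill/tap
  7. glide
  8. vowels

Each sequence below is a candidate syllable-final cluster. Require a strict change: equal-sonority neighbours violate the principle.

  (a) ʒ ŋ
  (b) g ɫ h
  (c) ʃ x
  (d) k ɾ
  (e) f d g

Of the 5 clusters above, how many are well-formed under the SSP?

0

(a) sonority 3-4: ill-formed.
(b) sonority 1-5-3: ill-formed.
(c) sonority 3-3: ill-formed.
(d) sonority 1-6: ill-formed.
(e) sonority 3-1-1: ill-formed.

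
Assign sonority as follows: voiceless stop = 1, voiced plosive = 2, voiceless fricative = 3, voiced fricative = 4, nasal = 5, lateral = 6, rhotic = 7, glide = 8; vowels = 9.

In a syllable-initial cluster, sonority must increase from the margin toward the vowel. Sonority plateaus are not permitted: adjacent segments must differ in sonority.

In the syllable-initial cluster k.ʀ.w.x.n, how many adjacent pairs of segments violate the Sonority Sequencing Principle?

1

/k/ is a voiceless stop (sonority 1).
/ʀ/ is a rhotic (sonority 7).
/w/ is a glide (sonority 8).
/x/ is a voiceless fricative (sonority 3).
/n/ is a nasal (sonority 5).
/k/→/ʀ/: 1→7 (rises) — ok.
/ʀ/→/w/: 7→8 (rises) — ok.
/w/→/x/: 8→3 (does not rise) — violation.
/x/→/n/: 3→5 (rises) — ok.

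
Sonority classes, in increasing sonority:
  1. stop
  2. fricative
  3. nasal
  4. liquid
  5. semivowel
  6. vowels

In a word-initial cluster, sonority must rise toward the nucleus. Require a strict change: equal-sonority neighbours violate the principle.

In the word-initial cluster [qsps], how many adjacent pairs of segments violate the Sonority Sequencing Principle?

1

/q/ is a stop (sonority 1).
/s/ is a fricative (sonority 2).
/p/ is a stop (sonority 1).
/s/ is a fricative (sonority 2).
/q/→/s/: 1→2 (rises) — ok.
/s/→/p/: 2→1 (does not rise) — violation.
/p/→/s/: 1→2 (rises) — ok.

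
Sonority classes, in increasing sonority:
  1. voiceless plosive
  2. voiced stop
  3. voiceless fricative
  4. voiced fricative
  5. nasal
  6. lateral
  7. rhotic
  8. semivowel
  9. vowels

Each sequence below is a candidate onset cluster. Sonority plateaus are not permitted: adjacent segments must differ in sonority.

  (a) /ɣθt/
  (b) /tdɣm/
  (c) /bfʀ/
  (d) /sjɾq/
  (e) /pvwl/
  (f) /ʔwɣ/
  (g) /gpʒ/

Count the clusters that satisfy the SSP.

(a) sonority 4-3-1: ill-formed.
(b) sonority 1-2-4-5: well-formed.
(c) sonority 2-3-7: well-formed.
(d) sonority 3-8-7-1: ill-formed.
(e) sonority 1-4-8-6: ill-formed.
(f) sonority 1-8-4: ill-formed.
(g) sonority 2-1-4: ill-formed.

2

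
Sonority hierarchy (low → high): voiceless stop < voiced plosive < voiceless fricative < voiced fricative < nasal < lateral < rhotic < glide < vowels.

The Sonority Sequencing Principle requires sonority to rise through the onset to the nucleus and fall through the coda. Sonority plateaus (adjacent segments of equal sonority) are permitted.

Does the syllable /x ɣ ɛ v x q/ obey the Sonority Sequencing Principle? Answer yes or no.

yes

Onset: /x/ is a voiceless fricative (sonority 3), /ɣ/ is a voiced fricative (sonority 4); then the nucleus /ɛ/ (sonority 9).
Onset profile 3-4-9 — rises to the nucleus.
Coda: /v/ is a voiced fricative (sonority 4), /x/ is a voiceless fricative (sonority 3), /q/ is a voiceless stop (sonority 1).
Coda profile 9-4-3-1 — falls from the nucleus.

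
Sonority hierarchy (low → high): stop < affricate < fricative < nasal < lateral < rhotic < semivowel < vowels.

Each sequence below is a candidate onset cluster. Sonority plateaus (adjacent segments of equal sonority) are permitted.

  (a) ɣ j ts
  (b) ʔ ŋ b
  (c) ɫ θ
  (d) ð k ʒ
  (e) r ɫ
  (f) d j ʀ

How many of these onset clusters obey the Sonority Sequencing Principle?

0

(a) sonority 3-7-2: ill-formed.
(b) sonority 1-4-1: ill-formed.
(c) sonority 5-3: ill-formed.
(d) sonority 3-1-3: ill-formed.
(e) sonority 6-5: ill-formed.
(f) sonority 1-7-6: ill-formed.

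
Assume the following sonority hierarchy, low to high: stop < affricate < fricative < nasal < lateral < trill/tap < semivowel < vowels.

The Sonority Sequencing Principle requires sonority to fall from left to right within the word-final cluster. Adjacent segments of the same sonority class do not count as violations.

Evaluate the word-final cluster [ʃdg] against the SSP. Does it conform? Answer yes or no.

yes

/ʃ/ — fricative, sonority 3.
/d/ — stop, sonority 1.
/g/ — stop, sonority 1.
The profile 3-1-1 is non-increasing (plateaus allowed), so the word-final cluster satisfies the SSP.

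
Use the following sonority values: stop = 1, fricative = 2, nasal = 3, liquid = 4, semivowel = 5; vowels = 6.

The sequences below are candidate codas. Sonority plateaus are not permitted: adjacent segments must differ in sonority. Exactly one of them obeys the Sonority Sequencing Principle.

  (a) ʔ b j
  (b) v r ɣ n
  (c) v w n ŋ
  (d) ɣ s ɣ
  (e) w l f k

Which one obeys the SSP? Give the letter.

e

(a) ʔ b j: profile 1-1-5 — violates.
(b) v r ɣ n: profile 2-4-2-3 — violates.
(c) v w n ŋ: profile 2-5-3-3 — violates.
(d) ɣ s ɣ: profile 2-2-2 — violates.
(e) w l f k: profile 5-4-2-1 — obeys.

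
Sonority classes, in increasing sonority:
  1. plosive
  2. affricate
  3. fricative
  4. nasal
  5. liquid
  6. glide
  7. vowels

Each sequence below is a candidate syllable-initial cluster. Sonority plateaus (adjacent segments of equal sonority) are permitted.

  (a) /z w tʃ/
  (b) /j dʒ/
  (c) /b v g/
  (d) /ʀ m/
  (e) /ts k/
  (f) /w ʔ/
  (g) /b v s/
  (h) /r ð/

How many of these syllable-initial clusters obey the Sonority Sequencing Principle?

(a) sonority 3-6-2: ill-formed.
(b) sonority 6-2: ill-formed.
(c) sonority 1-3-1: ill-formed.
(d) sonority 5-4: ill-formed.
(e) sonority 2-1: ill-formed.
(f) sonority 6-1: ill-formed.
(g) sonority 1-3-3: well-formed.
(h) sonority 5-3: ill-formed.

1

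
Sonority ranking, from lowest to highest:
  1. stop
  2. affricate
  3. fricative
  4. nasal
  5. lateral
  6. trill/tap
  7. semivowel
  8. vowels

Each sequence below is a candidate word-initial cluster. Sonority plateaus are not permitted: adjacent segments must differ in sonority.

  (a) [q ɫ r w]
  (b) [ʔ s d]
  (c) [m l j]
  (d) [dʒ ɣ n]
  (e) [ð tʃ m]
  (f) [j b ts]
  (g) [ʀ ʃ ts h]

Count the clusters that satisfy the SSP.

(a) [q ɫ r w]: profile 1-5-6-7 — obeys.
(b) [ʔ s d]: profile 1-3-1 — violates.
(c) [m l j]: profile 4-5-7 — obeys.
(d) [dʒ ɣ n]: profile 2-3-4 — obeys.
(e) [ð tʃ m]: profile 3-2-4 — violates.
(f) [j b ts]: profile 7-1-2 — violates.
(g) [ʀ ʃ ts h]: profile 6-3-2-3 — violates.

3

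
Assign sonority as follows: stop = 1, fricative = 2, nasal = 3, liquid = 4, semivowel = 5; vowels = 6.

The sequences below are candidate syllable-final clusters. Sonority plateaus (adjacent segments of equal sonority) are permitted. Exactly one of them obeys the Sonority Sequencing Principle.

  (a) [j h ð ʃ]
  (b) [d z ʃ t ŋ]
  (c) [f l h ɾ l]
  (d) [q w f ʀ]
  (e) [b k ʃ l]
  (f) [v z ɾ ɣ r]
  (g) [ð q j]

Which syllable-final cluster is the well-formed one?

(a) sonority 5-2-2-2: well-formed.
(b) sonority 1-2-2-1-3: ill-formed.
(c) sonority 2-4-2-4-4: ill-formed.
(d) sonority 1-5-2-4: ill-formed.
(e) sonority 1-1-2-4: ill-formed.
(f) sonority 2-2-4-2-4: ill-formed.
(g) sonority 2-1-5: ill-formed.

a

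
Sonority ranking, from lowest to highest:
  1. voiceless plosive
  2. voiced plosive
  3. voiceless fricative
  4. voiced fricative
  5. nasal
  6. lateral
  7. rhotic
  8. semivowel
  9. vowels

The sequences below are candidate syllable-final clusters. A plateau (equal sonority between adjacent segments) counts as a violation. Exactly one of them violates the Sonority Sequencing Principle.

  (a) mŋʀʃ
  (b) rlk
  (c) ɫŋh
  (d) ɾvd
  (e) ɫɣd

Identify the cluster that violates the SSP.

(a) mŋʀʃ: profile 5-5-7-3 — violates.
(b) rlk: profile 7-6-1 — obeys.
(c) ɫŋh: profile 6-5-3 — obeys.
(d) ɾvd: profile 7-4-2 — obeys.
(e) ɫɣd: profile 6-4-2 — obeys.

a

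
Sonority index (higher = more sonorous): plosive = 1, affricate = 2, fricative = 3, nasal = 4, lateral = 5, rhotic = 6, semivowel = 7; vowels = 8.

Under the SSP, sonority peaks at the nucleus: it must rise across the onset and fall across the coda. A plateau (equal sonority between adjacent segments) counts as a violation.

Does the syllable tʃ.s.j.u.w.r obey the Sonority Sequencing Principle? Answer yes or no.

Onset: /tʃ/ is an affricate (sonority 2), /s/ is a fricative (sonority 3), /j/ is a semivowel (sonority 7); then the nucleus /u/ (sonority 8).
Onset profile 2-3-7-8 — rises to the nucleus.
Coda: /w/ is a semivowel (sonority 7), /r/ is a rhotic (sonority 6).
Coda profile 8-7-6 — falls from the nucleus.

yes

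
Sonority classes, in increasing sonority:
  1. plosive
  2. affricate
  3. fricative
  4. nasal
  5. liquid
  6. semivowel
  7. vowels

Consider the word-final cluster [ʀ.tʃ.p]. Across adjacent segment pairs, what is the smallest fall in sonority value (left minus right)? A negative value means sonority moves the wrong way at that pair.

1

/ʀ/: liquid = 5.
/tʃ/: affricate = 2.
/p/: plosive = 1.
/ʀ/→/tʃ/: change +3.
/tʃ/→/p/: change +1.
Minimum = 1.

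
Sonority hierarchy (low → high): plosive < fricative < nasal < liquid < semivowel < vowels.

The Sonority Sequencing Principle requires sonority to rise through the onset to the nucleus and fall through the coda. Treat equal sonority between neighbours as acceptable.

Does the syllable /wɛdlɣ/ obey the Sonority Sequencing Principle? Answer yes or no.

Onset: /w/ is a semivowel (sonority 5); then the nucleus /ɛ/ (sonority 6).
Onset profile 5-6 — rises to the nucleus.
Coda: /d/ is a plosive (sonority 1), /l/ is a liquid (sonority 4), /ɣ/ is a fricative (sonority 2).
Coda profile 6-1-4-2 — does not fall throughout.

no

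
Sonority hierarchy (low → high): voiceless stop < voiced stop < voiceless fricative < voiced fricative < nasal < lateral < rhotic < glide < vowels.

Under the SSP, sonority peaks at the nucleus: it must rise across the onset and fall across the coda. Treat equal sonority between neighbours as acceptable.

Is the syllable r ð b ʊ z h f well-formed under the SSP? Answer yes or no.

no

Onset: /r/ is a rhotic (sonority 7), /ð/ is a voiced fricative (sonority 4), /b/ is a voiced stop (sonority 2); then the nucleus /ʊ/ (sonority 9).
Onset profile 7-4-2-9 — does not rise throughout.
Coda: /z/ is a voiced fricative (sonority 4), /h/ is a voiceless fricative (sonority 3), /f/ is a voiceless fricative (sonority 3).
Coda profile 9-4-3-3 — falls from the nucleus.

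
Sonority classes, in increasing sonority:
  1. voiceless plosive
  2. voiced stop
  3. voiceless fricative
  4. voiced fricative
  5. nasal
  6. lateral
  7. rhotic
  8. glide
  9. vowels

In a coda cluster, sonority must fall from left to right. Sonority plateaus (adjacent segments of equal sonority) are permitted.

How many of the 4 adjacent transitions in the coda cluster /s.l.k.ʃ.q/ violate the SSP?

/s/: voiceless fricative = 3.
/l/: lateral = 6.
/k/: voiceless plosive = 1.
/ʃ/: voiceless fricative = 3.
/q/: voiceless plosive = 1.
/s/→/l/: 3→6 (does not fall) — violation.
/l/→/k/: 6→1 (falls) — ok.
/k/→/ʃ/: 1→3 (does not fall) — violation.
/ʃ/→/q/: 3→1 (falls) — ok.

2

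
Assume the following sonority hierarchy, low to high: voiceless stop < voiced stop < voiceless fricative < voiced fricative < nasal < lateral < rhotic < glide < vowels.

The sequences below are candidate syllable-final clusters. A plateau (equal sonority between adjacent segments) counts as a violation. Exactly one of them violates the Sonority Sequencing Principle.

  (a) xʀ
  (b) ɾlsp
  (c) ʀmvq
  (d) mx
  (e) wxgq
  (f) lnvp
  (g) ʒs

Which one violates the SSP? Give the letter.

a

(a) xʀ: profile 3-7 — violates.
(b) ɾlsp: profile 7-6-3-1 — obeys.
(c) ʀmvq: profile 7-5-4-1 — obeys.
(d) mx: profile 5-3 — obeys.
(e) wxgq: profile 8-3-2-1 — obeys.
(f) lnvp: profile 6-5-4-1 — obeys.
(g) ʒs: profile 4-3 — obeys.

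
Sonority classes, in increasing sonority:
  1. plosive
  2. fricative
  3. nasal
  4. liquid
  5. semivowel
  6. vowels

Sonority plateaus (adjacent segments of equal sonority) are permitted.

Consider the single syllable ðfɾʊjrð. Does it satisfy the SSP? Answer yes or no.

yes

Onset: /ð/ is a fricative (sonority 2), /f/ is a fricative (sonority 2), /ɾ/ is a liquid (sonority 4); then the nucleus /ʊ/ (sonority 6).
Onset profile 2-2-4-6 — rises to the nucleus.
Coda: /j/ is a semivowel (sonority 5), /r/ is a liquid (sonority 4), /ð/ is a fricative (sonority 2).
Coda profile 6-5-4-2 — falls from the nucleus.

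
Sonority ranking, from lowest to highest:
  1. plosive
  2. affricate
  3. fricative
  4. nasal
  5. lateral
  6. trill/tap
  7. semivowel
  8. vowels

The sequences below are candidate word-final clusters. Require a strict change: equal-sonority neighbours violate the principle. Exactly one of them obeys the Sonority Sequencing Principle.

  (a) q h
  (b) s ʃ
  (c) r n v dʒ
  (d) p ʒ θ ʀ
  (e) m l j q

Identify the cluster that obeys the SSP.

c

(a) q h: profile 1-3 — violates.
(b) s ʃ: profile 3-3 — violates.
(c) r n v dʒ: profile 6-4-3-2 — obeys.
(d) p ʒ θ ʀ: profile 1-3-3-6 — violates.
(e) m l j q: profile 4-5-7-1 — violates.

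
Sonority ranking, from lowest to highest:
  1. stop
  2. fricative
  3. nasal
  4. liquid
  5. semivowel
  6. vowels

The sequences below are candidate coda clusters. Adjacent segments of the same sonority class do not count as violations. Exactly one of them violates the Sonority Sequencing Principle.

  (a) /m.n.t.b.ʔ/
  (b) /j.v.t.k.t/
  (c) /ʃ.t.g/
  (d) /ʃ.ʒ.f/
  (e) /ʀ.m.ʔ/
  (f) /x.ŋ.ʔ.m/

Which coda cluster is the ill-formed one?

f

(a) 3-3-1-1-1 → obeys
(b) 5-2-1-1-1 → obeys
(c) 2-1-1 → obeys
(d) 2-2-2 → obeys
(e) 4-3-1 → obeys
(f) 2-3-1-3 → violates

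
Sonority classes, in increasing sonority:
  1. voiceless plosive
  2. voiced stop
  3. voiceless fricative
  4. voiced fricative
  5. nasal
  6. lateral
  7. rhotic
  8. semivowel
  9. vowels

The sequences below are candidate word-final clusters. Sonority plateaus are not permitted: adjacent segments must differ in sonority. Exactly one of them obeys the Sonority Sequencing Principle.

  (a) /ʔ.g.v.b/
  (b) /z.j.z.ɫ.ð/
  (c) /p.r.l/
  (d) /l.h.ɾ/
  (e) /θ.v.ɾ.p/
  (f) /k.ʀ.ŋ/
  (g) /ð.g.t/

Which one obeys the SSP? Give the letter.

g

(a) 1-2-4-2 → violates
(b) 4-8-4-6-4 → violates
(c) 1-7-6 → violates
(d) 6-3-7 → violates
(e) 3-4-7-1 → violates
(f) 1-7-5 → violates
(g) 4-2-1 → obeys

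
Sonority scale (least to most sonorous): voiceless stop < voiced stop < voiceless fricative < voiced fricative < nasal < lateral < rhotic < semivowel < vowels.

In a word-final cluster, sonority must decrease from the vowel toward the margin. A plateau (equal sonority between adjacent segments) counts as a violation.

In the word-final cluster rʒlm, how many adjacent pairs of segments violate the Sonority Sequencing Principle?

1

/r/ — rhotic, sonority 7.
/ʒ/ — voiced fricative, sonority 4.
/l/ — lateral, sonority 6.
/m/ — nasal, sonority 5.
/r/→/ʒ/: 7→4 (falls) — ok.
/ʒ/→/l/: 4→6 (does not fall) — violation.
/l/→/m/: 6→5 (falls) — ok.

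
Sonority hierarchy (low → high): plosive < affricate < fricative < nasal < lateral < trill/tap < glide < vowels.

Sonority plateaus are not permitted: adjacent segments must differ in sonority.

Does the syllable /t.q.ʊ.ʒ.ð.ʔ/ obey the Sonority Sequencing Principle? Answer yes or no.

Onset: /t/ is a plosive (sonority 1), /q/ is a plosive (sonority 1); then the nucleus /ʊ/ (sonority 8).
Onset profile 1-1-8 — does not strictly rise throughout.
Coda: /ʒ/ is a fricative (sonority 3), /ð/ is a fricative (sonority 3), /ʔ/ is a plosive (sonority 1).
Coda profile 8-3-3-1 — does not strictly fall throughout.

no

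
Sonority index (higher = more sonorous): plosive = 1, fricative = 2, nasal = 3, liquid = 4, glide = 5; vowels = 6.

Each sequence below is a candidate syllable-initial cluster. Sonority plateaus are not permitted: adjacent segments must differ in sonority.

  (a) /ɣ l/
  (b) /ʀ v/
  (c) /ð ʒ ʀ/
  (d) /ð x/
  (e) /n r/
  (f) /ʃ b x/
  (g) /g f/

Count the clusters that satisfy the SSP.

3

(a) /ɣ l/: profile 2-4 — obeys.
(b) /ʀ v/: profile 4-2 — violates.
(c) /ð ʒ ʀ/: profile 2-2-4 — violates.
(d) /ð x/: profile 2-2 — violates.
(e) /n r/: profile 3-4 — obeys.
(f) /ʃ b x/: profile 2-1-2 — violates.
(g) /g f/: profile 1-2 — obeys.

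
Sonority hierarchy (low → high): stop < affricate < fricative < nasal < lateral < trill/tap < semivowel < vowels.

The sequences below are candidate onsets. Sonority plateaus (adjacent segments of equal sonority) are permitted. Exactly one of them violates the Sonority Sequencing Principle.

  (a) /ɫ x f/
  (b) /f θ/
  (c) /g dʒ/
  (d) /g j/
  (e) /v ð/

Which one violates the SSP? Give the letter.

a

(a) /ɫ x f/: profile 5-3-3 — violates.
(b) /f θ/: profile 3-3 — obeys.
(c) /g dʒ/: profile 1-2 — obeys.
(d) /g j/: profile 1-7 — obeys.
(e) /v ð/: profile 3-3 — obeys.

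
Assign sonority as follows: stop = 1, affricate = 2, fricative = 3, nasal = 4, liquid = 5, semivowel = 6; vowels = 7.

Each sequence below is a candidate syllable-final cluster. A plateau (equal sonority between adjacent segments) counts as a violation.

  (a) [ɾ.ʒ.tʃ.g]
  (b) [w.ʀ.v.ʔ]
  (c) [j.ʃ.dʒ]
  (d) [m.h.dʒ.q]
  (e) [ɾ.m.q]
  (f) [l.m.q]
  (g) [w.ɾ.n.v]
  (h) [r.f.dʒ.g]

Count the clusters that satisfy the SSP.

8

(a) [ɾ.ʒ.tʃ.g]: profile 5-3-2-1 — obeys.
(b) [w.ʀ.v.ʔ]: profile 6-5-3-1 — obeys.
(c) [j.ʃ.dʒ]: profile 6-3-2 — obeys.
(d) [m.h.dʒ.q]: profile 4-3-2-1 — obeys.
(e) [ɾ.m.q]: profile 5-4-1 — obeys.
(f) [l.m.q]: profile 5-4-1 — obeys.
(g) [w.ɾ.n.v]: profile 6-5-4-3 — obeys.
(h) [r.f.dʒ.g]: profile 5-3-2-1 — obeys.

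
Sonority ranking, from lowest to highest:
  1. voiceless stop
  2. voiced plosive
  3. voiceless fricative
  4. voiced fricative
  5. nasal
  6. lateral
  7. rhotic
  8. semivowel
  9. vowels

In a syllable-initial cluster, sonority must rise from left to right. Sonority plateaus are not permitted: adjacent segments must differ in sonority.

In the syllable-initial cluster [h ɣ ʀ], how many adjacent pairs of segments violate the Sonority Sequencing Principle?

/h/ is a voiceless fricative (sonority 3).
/ɣ/ is a voiced fricative (sonority 4).
/ʀ/ is a rhotic (sonority 7).
/h/→/ɣ/: 3→4 (rises) — ok.
/ɣ/→/ʀ/: 4→7 (rises) — ok.

0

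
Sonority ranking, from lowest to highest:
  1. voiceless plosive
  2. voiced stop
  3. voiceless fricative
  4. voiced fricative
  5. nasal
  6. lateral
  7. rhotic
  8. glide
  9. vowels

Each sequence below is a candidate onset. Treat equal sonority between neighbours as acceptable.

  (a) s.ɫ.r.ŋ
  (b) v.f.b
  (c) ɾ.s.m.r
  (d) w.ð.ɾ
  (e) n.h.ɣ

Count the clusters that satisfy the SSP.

0

(a) 3-6-7-5 → violates
(b) 4-3-2 → violates
(c) 7-3-5-7 → violates
(d) 8-4-7 → violates
(e) 5-3-4 → violates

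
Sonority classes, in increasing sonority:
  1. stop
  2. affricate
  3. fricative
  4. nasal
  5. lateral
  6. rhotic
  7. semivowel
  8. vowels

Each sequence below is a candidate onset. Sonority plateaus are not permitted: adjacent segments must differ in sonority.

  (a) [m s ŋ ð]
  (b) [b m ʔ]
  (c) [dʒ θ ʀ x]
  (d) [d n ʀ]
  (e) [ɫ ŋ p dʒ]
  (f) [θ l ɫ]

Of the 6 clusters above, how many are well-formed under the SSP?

1

(a) 4-3-4-3 → violates
(b) 1-4-1 → violates
(c) 2-3-6-3 → violates
(d) 1-4-6 → obeys
(e) 5-4-1-2 → violates
(f) 3-5-5 → violates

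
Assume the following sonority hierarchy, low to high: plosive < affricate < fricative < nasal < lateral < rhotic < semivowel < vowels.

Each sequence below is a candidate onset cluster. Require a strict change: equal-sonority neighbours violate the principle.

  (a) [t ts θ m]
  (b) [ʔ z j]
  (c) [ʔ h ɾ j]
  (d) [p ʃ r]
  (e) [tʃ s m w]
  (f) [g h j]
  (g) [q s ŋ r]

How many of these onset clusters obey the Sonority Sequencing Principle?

(a) [t ts θ m]: profile 1-2-3-4 — obeys.
(b) [ʔ z j]: profile 1-3-7 — obeys.
(c) [ʔ h ɾ j]: profile 1-3-6-7 — obeys.
(d) [p ʃ r]: profile 1-3-6 — obeys.
(e) [tʃ s m w]: profile 2-3-4-7 — obeys.
(f) [g h j]: profile 1-3-7 — obeys.
(g) [q s ŋ r]: profile 1-3-4-6 — obeys.

7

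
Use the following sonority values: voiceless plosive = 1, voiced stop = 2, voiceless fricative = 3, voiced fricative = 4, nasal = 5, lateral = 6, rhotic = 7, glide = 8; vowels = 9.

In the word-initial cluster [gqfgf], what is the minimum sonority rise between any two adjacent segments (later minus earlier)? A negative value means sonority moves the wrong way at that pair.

-1

/g/ — voiced stop, sonority 2.
/q/ — voiceless plosive, sonority 1.
/f/ — voiceless fricative, sonority 3.
/g/ — voiced stop, sonority 2.
/f/ — voiceless fricative, sonority 3.
/g/→/q/: change -1.
/q/→/f/: change +2.
/f/→/g/: change -1.
/g/→/f/: change +1.
Minimum = -1.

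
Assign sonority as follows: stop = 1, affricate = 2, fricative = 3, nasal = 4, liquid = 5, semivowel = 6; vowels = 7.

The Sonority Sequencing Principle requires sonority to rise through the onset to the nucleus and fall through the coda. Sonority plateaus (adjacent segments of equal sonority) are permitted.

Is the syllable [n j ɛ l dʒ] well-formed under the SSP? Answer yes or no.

Onset: /n/ is a nasal (sonority 4), /j/ is a semivowel (sonority 6); then the nucleus /ɛ/ (sonority 7).
Onset profile 4-6-7 — rises to the nucleus.
Coda: /l/ is a liquid (sonority 5), /dʒ/ is an affricate (sonority 2).
Coda profile 7-5-2 — falls from the nucleus.

yes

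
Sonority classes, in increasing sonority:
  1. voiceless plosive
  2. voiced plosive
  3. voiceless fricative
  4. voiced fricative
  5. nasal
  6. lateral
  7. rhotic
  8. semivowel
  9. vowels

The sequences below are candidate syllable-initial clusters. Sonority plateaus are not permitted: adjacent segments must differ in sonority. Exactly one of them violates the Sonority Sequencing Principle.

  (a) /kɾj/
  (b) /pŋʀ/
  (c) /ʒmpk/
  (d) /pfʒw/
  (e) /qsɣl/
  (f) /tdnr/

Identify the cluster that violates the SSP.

(a) /kɾj/: profile 1-7-8 — obeys.
(b) /pŋʀ/: profile 1-5-7 — obeys.
(c) /ʒmpk/: profile 4-5-1-1 — violates.
(d) /pfʒw/: profile 1-3-4-8 — obeys.
(e) /qsɣl/: profile 1-3-4-6 — obeys.
(f) /tdnr/: profile 1-2-5-7 — obeys.

c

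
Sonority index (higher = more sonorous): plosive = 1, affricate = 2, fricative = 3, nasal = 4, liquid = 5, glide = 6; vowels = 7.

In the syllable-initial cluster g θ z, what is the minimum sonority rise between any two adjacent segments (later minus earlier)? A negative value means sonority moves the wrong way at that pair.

/g/ — plosive, sonority 1.
/θ/ — fricative, sonority 3.
/z/ — fricative, sonority 3.
/g/→/θ/: change +2.
/θ/→/z/: change +0.
Minimum = 0.

0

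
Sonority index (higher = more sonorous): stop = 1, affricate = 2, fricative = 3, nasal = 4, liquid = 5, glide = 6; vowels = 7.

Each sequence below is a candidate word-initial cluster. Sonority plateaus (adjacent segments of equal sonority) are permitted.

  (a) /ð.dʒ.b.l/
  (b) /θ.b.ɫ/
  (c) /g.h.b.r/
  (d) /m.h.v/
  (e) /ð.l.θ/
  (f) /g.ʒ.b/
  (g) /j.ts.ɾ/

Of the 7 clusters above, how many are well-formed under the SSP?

(a) sonority 3-2-1-5: ill-formed.
(b) sonority 3-1-5: ill-formed.
(c) sonority 1-3-1-5: ill-formed.
(d) sonority 4-3-3: ill-formed.
(e) sonority 3-5-3: ill-formed.
(f) sonority 1-3-1: ill-formed.
(g) sonority 6-2-5: ill-formed.

0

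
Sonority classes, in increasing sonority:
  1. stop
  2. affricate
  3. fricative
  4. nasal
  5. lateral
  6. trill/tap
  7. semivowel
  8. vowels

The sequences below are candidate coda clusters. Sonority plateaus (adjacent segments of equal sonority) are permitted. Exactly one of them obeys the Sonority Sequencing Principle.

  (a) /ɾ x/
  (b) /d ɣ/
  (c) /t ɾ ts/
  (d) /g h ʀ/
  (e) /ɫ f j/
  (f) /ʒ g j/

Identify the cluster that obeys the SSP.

a

(a) 6-3 → obeys
(b) 1-3 → violates
(c) 1-6-2 → violates
(d) 1-3-6 → violates
(e) 5-3-7 → violates
(f) 3-1-7 → violates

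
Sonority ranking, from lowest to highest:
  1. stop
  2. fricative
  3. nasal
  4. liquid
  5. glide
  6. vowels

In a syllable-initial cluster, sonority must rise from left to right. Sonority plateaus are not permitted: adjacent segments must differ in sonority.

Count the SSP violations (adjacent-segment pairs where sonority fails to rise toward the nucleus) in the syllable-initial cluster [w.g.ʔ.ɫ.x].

3

/w/ — glide, sonority 5.
/g/ — stop, sonority 1.
/ʔ/ — stop, sonority 1.
/ɫ/ — liquid, sonority 4.
/x/ — fricative, sonority 2.
/w/→/g/: 5→1 (does not rise) — violation.
/g/→/ʔ/: 1→1 (plateau) — violation.
/ʔ/→/ɫ/: 1→4 (rises) — ok.
/ɫ/→/x/: 4→2 (does not rise) — violation.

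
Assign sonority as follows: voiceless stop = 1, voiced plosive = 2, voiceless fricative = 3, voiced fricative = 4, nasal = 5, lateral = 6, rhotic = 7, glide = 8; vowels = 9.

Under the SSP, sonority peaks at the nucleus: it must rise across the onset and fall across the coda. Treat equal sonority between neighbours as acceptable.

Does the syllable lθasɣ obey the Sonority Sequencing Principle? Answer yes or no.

Onset: /l/ is a lateral (sonority 6), /θ/ is a voiceless fricative (sonority 3); then the nucleus /a/ (sonority 9).
Onset profile 6-3-9 — does not rise throughout.
Coda: /s/ is a voiceless fricative (sonority 3), /ɣ/ is a voiced fricative (sonority 4).
Coda profile 9-3-4 — does not fall throughout.

no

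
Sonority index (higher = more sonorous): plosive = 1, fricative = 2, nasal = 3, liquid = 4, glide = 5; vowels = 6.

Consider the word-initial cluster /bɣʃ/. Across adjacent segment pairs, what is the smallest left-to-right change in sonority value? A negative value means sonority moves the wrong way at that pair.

/b/: plosive = 1.
/ɣ/: fricative = 2.
/ʃ/: fricative = 2.
/b/→/ɣ/: change +1.
/ɣ/→/ʃ/: change +0.
Minimum = 0.

0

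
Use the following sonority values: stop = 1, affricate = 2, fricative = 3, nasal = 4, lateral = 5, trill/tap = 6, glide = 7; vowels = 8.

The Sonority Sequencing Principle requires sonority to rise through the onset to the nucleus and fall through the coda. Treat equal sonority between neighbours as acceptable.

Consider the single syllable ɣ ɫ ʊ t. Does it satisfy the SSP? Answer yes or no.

yes

Onset: /ɣ/ is a fricative (sonority 3), /ɫ/ is a lateral (sonority 5); then the nucleus /ʊ/ (sonority 8).
Onset profile 3-5-8 — rises to the nucleus.
Coda: /t/ is a stop (sonority 1).
Coda profile 8-1 — falls from the nucleus.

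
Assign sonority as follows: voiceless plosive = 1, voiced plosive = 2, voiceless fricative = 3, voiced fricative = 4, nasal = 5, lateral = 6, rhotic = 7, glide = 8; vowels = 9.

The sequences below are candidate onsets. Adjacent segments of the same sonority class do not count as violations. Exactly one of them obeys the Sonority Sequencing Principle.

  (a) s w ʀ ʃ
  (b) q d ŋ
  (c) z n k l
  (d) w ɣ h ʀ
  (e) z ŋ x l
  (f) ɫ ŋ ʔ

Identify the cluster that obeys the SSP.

b

(a) sonority 3-8-7-3: ill-formed.
(b) sonority 1-2-5: well-formed.
(c) sonority 4-5-1-6: ill-formed.
(d) sonority 8-4-3-7: ill-formed.
(e) sonority 4-5-3-6: ill-formed.
(f) sonority 6-5-1: ill-formed.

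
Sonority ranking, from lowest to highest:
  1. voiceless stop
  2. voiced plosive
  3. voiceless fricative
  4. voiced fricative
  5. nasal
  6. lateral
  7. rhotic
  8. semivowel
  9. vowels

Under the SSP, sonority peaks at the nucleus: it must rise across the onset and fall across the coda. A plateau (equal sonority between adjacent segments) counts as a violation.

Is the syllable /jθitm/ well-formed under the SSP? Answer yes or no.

Onset: /j/ is a semivowel (sonority 8), /θ/ is a voiceless fricative (sonority 3); then the nucleus /i/ (sonority 9).
Onset profile 8-3-9 — does not strictly rise throughout.
Coda: /t/ is a voiceless stop (sonority 1), /m/ is a nasal (sonority 5).
Coda profile 9-1-5 — does not strictly fall throughout.

no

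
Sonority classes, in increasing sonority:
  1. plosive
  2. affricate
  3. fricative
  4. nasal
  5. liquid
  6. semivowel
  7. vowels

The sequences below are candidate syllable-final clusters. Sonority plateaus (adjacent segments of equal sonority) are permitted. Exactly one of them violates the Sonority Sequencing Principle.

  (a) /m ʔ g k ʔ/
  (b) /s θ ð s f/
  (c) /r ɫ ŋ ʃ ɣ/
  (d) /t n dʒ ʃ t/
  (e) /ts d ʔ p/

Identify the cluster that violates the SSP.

(a) /m ʔ g k ʔ/: profile 4-1-1-1-1 — obeys.
(b) /s θ ð s f/: profile 3-3-3-3-3 — obeys.
(c) /r ɫ ŋ ʃ ɣ/: profile 5-5-4-3-3 — obeys.
(d) /t n dʒ ʃ t/: profile 1-4-2-3-1 — violates.
(e) /ts d ʔ p/: profile 2-1-1-1 — obeys.

d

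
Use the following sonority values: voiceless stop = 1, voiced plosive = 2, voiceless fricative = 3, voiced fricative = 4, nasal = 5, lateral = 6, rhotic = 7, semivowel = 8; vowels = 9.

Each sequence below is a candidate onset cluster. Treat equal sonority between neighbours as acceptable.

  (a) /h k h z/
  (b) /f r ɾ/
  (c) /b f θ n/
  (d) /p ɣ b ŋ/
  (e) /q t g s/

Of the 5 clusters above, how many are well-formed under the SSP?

3

(a) /h k h z/: profile 3-1-3-4 — violates.
(b) /f r ɾ/: profile 3-7-7 — obeys.
(c) /b f θ n/: profile 2-3-3-5 — obeys.
(d) /p ɣ b ŋ/: profile 1-4-2-5 — violates.
(e) /q t g s/: profile 1-1-2-3 — obeys.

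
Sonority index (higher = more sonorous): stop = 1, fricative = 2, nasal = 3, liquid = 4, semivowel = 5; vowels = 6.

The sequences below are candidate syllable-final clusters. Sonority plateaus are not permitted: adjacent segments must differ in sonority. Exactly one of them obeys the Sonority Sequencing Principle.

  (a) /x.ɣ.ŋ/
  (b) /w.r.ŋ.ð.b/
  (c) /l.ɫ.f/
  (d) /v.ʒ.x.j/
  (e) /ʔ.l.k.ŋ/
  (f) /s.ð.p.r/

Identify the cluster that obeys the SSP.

b

(a) sonority 2-2-3: ill-formed.
(b) sonority 5-4-3-2-1: well-formed.
(c) sonority 4-4-2: ill-formed.
(d) sonority 2-2-2-5: ill-formed.
(e) sonority 1-4-1-3: ill-formed.
(f) sonority 2-2-1-4: ill-formed.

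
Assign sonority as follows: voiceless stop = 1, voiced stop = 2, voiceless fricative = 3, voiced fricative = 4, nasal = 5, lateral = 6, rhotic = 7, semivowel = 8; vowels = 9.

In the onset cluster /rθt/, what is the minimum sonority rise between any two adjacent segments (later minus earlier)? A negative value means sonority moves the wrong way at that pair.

-4

/r/: rhotic = 7.
/θ/: voiceless fricative = 3.
/t/: voiceless stop = 1.
/r/→/θ/: change -4.
/θ/→/t/: change -2.
Minimum = -4.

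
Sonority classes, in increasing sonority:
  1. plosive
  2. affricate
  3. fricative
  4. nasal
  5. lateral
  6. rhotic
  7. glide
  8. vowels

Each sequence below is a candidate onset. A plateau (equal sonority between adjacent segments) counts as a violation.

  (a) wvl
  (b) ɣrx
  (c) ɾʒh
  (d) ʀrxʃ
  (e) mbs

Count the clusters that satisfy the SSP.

(a) wvl: profile 7-3-5 — violates.
(b) ɣrx: profile 3-6-3 — violates.
(c) ɾʒh: profile 6-3-3 — violates.
(d) ʀrxʃ: profile 6-6-3-3 — violates.
(e) mbs: profile 4-1-3 — violates.

0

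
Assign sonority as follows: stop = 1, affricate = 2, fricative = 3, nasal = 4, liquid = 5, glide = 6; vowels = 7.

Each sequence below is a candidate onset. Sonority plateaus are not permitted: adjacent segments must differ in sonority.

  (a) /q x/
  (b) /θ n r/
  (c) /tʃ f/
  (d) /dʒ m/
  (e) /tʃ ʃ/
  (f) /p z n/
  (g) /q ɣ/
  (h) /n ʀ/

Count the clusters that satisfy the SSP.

(a) /q x/: profile 1-3 — obeys.
(b) /θ n r/: profile 3-4-5 — obeys.
(c) /tʃ f/: profile 2-3 — obeys.
(d) /dʒ m/: profile 2-4 — obeys.
(e) /tʃ ʃ/: profile 2-3 — obeys.
(f) /p z n/: profile 1-3-4 — obeys.
(g) /q ɣ/: profile 1-3 — obeys.
(h) /n ʀ/: profile 4-5 — obeys.

8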